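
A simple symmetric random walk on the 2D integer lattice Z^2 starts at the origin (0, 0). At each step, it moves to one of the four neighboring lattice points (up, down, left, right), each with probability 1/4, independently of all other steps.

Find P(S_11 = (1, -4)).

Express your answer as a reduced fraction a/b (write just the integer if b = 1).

Answer: 27225/2097152

Derivation:
Let h be the number of horizontal steps (so 11-h are vertical). To end at (1,-4) need (h+1)/2 right-steps and ((11-h)-4)/2 up-steps.
Sum over h with 1 ≤ h ≤ 7, h ≡ 1 (mod 2), 11-h ≡ 0 (mod 2):
h=1: C(11,1)·C(1,1)·C(10,3) = 11·1·120 = 1320
h=3: C(11,3)·C(3,2)·C(8,2) = 165·3·28 = 13860
h=5: C(11,5)·C(5,3)·C(6,1) = 462·10·6 = 27720
h=7: C(11,7)·C(7,4)·C(4,0) = 330·35·1 = 11550
Total favorable: 54450
Total paths: 4^11 = 4194304
P = 54450/4194304 = 27225/2097152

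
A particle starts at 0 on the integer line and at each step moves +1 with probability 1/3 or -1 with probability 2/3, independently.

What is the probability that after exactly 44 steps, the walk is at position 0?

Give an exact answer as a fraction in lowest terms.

To be at 0 after 44 steps: need exactly 22 steps of +1 and 22 of -1.
Number of such sequences: C(44,22) = 2104098963720
Each has probability (1/3)^22 · (2/3)^22 = 4194304/984770902183611232881
P = 2104098963720 · 4194304/984770902183611232881 = 2941743566642216960/328256967394537077627

Answer: 2941743566642216960/328256967394537077627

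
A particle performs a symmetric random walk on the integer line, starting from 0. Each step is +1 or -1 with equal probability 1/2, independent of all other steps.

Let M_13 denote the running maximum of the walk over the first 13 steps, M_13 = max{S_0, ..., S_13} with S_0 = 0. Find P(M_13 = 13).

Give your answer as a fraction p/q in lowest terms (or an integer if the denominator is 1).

Answer: 1/8192

Derivation:
Let M_13 = max(S_0,...,S_13). Use the reflection principle: for j ≥ 1, #{paths with M_13 ≥ j} = #{S_13 ≥ j} + #{S_13 ≥ j+1}.
By reflection, #{M_13 ≥ 13} = #{S_13 ≥ 13} + #{S_13 ≥ 14} = 1 + 0 = 1.
#{M_13 ≥ 14} = #{S_13 ≥ 14} + #{S_13 ≥ 15} = 0 + 0 = 0.
#{M_13 = 13} = 1 - 0 = 1.
P(M_13 = 13) = 1/8192 = 1/8192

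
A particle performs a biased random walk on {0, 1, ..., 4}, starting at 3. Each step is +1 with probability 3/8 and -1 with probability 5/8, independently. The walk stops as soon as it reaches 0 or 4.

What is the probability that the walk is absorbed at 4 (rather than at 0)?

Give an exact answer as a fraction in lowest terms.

Answer: 147/272

Derivation:
Biased walk: p = 3/8, q = 5/8, r = q/p = 5/3
Gambler's ruin: P(hit 4 before 0 | start at 3) = (1 - r^a)/(1 - r^N)
r^3 = 125/27; r^4 = 625/81
P = (1 - 125/27) / (1 - 625/81) = -98/27 / -544/81 = 147/272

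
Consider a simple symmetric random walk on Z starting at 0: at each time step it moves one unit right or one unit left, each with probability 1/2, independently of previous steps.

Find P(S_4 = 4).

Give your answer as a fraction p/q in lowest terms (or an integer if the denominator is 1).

To reach position 4 after 4 steps: need 4 steps of +1 and 0 of -1.
Favorable paths: C(4,4) = 1
Total paths: 2^4 = 16
P = 1/16 = 1/16

Answer: 1/16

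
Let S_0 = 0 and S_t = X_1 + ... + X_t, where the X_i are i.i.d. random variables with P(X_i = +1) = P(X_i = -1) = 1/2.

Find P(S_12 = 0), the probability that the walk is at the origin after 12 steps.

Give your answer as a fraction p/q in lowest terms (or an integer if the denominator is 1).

Answer: 231/1024

Derivation:
To return to 0 after 12 steps: need exactly 6 steps of +1 and 6 of -1.
Favorable paths: C(12,6) = 924
Total paths: 2^12 = 4096
P = 924/4096 = 231/1024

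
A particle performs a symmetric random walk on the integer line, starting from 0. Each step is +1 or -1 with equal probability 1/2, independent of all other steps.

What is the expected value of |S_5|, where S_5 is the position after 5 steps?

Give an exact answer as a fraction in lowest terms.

Answer: 15/8

Derivation:
S_5 takes values m ≡ 1 (mod 2) with |m| ≤ 5; P(S_5=m) = C(5,(5+m)/2)/2^5.
Total paths: 2^5 = 32
Distribution: P(S=-5)=1/32, P(S=-3)=5/32, P(S=-1)=10/32, P(S=1)=10/32, P(S=3)=5/32, P(S=5)=1/32
E[|S_5|] = Σ_m |m|·P(S_5=m) = 60/32 = 15/8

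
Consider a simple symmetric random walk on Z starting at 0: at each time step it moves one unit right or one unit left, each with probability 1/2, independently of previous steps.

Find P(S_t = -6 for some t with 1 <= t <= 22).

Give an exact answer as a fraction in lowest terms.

Count via complement. Let g(t,s) = #length-t paths at position s with S_1..S_t all ≠ -6.
g(t,s) = g(t-1,s-1) + g(t-1,s+1) for s ≠ -6; g(t,-6) = 0.
t=0: g(0,0)=1
t=1: g(1,-1)=1 g(1,1)=1
t=2: g(2,-2)=1 g(2,0)=2 g(2,2)=1
t=3: g(3,-3)=1 g(3,-1)=3 g(3,1)=3 g(3,3)=1
t=4: g(4,-4)=1 g(4,-2)=4 g(4,0)=6 g(4,2)=4 g(4,4)=1
t=5: g(5,-5)=1 g(5,-3)=5 g(5,-1)=10 g(5,1)=10 g(5,3)=5 g(5,5)=1
t=6: g(6,-4)=6 g(6,-2)=15 g(6,0)=20 g(6,2)=15 g(6,4)=6 g(6,6)=1
t=7: g(7,-5)=6 g(7,-3)=21 g(7,-1)=35 g(7,1)=35 g(7,3)=21 g(7,5)=7 g(7,7)=1
t=8: g(8,-4)=27 g(8,-2)=56 g(8,0)=70 g(8,2)=56 g(8,4)=28 g(8,6)=8 g(8,8)=1
t=9: g(9,-5)=27 g(9,-3)=83 g(9,-1)=126 g(9,1)=126 g(9,3)=84 g(9,5)=36 g(9,7)=9 g(9,9)=1
t=10: g(10,-4)=110 g(10,-2)=209 g(10,0)=252 g(10,2)=210 g(10,4)=120 g(10,6)=45 g(10,8)=10 g(10,10)=1
t=11: g(11,-5)=110 g(11,-3)=319 g(11,-1)=461 g(11,1)=462 g(11,3)=330 g(11,5)=165 g(11,7)=55 g(11,9)=11 g(11,11)=1
t=12: g(12,-4)=429 g(12,-2)=780 g(12,0)=923 g(12,2)=792 g(12,4)=495 g(12,6)=220 g(12,8)=66 g(12,10)=12 g(12,12)=1
t=13: g(13,-5)=429 g(13,-3)=1209 g(13,-1)=1703 g(13,1)=1715 g(13,3)=1287 g(13,5)=715 g(13,7)=286 g(13,9)=78 g(13,11)=13 g(13,13)=1
t=14: g(14,-4)=1638 g(14,-2)=2912 g(14,0)=3418 g(14,2)=3002 g(14,4)=2002 g(14,6)=1001 g(14,8)=364 g(14,10)=91 g(14,12)=14 g(14,14)=1
t=15: g(15,-5)=1638 g(15,-3)=4550 g(15,-1)=6330 g(15,1)=6420 g(15,3)=5004 g(15,5)=3003 g(15,7)=1365 g(15,9)=455 g(15,11)=105 g(15,13)=15 g(15,15)=1
t=16: g(16,-4)=6188 g(16,-2)=10880 g(16,0)=12750 g(16,2)=11424 g(16,4)=8007 g(16,6)=4368 g(16,8)=1820 g(16,10)=560 g(16,12)=120 g(16,14)=16 g(16,16)=1
t=17: g(17,-5)=6188 g(17,-3)=17068 g(17,-1)=23630 g(17,1)=24174 g(17,3)=19431 g(17,5)=12375 g(17,7)=6188 g(17,9)=2380 g(17,11)=680 g(17,13)=136 g(17,15)=17 g(17,17)=1
t=18: g(18,-4)=23256 g(18,-2)=40698 g(18,0)=47804 g(18,2)=43605 g(18,4)=31806 g(18,6)=18563 g(18,8)=8568 g(18,10)=3060 g(18,12)=816 g(18,14)=153 g(18,16)=18 g(18,18)=1
t=19: g(19,-5)=23256 g(19,-3)=63954 g(19,-1)=88502 g(19,1)=91409 g(19,3)=75411 g(19,5)=50369 g(19,7)=27131 g(19,9)=11628 g(19,11)=3876 g(19,13)=969 g(19,15)=171 g(19,17)=19 g(19,19)=1
t=20: g(20,-4)=87210 g(20,-2)=152456 g(20,0)=179911 g(20,2)=166820 g(20,4)=125780 g(20,6)=77500 g(20,8)=38759 g(20,10)=15504 g(20,12)=4845 g(20,14)=1140 g(20,16)=190 g(20,18)=20 g(20,20)=1
t=21: g(21,-5)=87210 g(21,-3)=239666 g(21,-1)=332367 g(21,1)=346731 g(21,3)=292600 g(21,5)=203280 g(21,7)=116259 g(21,9)=54263 g(21,11)=20349 g(21,13)=5985 g(21,15)=1330 g(21,17)=210 g(21,19)=21 g(21,21)=1
t=22: g(22,-4)=326876 g(22,-2)=572033 g(22,0)=679098 g(22,2)=639331 g(22,4)=495880 g(22,6)=319539 g(22,8)=170522 g(22,10)=74612 g(22,12)=26334 g(22,14)=7315 g(22,16)=1540 g(22,18)=231 g(22,20)=22 g(22,22)=1
Paths never hitting -6: Σ_s g(22,s) = 3313334
Paths hitting -6: 2^22 - 3313334 = 880970
P = 880970/4194304 = 440485/2097152

Answer: 440485/2097152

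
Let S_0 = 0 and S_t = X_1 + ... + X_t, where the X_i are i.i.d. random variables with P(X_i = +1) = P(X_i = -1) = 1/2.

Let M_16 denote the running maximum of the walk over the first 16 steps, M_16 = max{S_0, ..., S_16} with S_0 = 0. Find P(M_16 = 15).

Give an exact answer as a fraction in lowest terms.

Answer: 1/65536

Derivation:
Let M_16 = max(S_0,...,S_16). Use the reflection principle: for j ≥ 1, #{paths with M_16 ≥ j} = #{S_16 ≥ j} + #{S_16 ≥ j+1}.
By reflection, #{M_16 ≥ 15} = #{S_16 ≥ 15} + #{S_16 ≥ 16} = 1 + 1 = 2.
#{M_16 ≥ 16} = #{S_16 ≥ 16} + #{S_16 ≥ 17} = 1 + 0 = 1.
#{M_16 = 15} = 2 - 1 = 1.
P(M_16 = 15) = 1/65536 = 1/65536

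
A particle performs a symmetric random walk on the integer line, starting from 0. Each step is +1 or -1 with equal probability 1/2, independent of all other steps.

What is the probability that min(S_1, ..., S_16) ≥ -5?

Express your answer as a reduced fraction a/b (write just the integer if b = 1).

Let f(t,s) = #length-t paths at position s with S_1..S_t all ≥ -5.
f(t,s) = f(t-1,s-1) + f(t-1,s+1) for s ≥ -5; f(t,s) = 0 for s < -5.
t=0: f(0,0)=1
t=1: f(1,-1)=1 f(1,1)=1
t=2: f(2,-2)=1 f(2,0)=2 f(2,2)=1
t=3: f(3,-3)=1 f(3,-1)=3 f(3,1)=3 f(3,3)=1
t=4: f(4,-4)=1 f(4,-2)=4 f(4,0)=6 f(4,2)=4 f(4,4)=1
t=5: f(5,-5)=1 f(5,-3)=5 f(5,-1)=10 f(5,1)=10 f(5,3)=5 f(5,5)=1
t=6: f(6,-4)=6 f(6,-2)=15 f(6,0)=20 f(6,2)=15 f(6,4)=6 f(6,6)=1
t=7: f(7,-5)=6 f(7,-3)=21 f(7,-1)=35 f(7,1)=35 f(7,3)=21 f(7,5)=7 f(7,7)=1
t=8: f(8,-4)=27 f(8,-2)=56 f(8,0)=70 f(8,2)=56 f(8,4)=28 f(8,6)=8 f(8,8)=1
t=9: f(9,-5)=27 f(9,-3)=83 f(9,-1)=126 f(9,1)=126 f(9,3)=84 f(9,5)=36 f(9,7)=9 f(9,9)=1
t=10: f(10,-4)=110 f(10,-2)=209 f(10,0)=252 f(10,2)=210 f(10,4)=120 f(10,6)=45 f(10,8)=10 f(10,10)=1
t=11: f(11,-5)=110 f(11,-3)=319 f(11,-1)=461 f(11,1)=462 f(11,3)=330 f(11,5)=165 f(11,7)=55 f(11,9)=11 f(11,11)=1
t=12: f(12,-4)=429 f(12,-2)=780 f(12,0)=923 f(12,2)=792 f(12,4)=495 f(12,6)=220 f(12,8)=66 f(12,10)=12 f(12,12)=1
t=13: f(13,-5)=429 f(13,-3)=1209 f(13,-1)=1703 f(13,1)=1715 f(13,3)=1287 f(13,5)=715 f(13,7)=286 f(13,9)=78 f(13,11)=13 f(13,13)=1
t=14: f(14,-4)=1638 f(14,-2)=2912 f(14,0)=3418 f(14,2)=3002 f(14,4)=2002 f(14,6)=1001 f(14,8)=364 f(14,10)=91 f(14,12)=14 f(14,14)=1
t=15: f(15,-5)=1638 f(15,-3)=4550 f(15,-1)=6330 f(15,1)=6420 f(15,3)=5004 f(15,5)=3003 f(15,7)=1365 f(15,9)=455 f(15,11)=105 f(15,13)=15 f(15,15)=1
t=16: f(16,-4)=6188 f(16,-2)=10880 f(16,0)=12750 f(16,2)=11424 f(16,4)=8007 f(16,6)=4368 f(16,8)=1820 f(16,10)=560 f(16,12)=120 f(16,14)=16 f(16,16)=1
Σ_s f(16,s) = 56134
P = 56134/65536 = 28067/32768

Answer: 28067/32768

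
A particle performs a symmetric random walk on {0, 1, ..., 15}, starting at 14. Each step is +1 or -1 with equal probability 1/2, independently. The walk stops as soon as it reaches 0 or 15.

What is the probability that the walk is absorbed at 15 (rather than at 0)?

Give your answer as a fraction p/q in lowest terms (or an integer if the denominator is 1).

Symmetric walk (p = 1/2): the harmonic-function argument gives P(hit 15 before 0 | start at 14) = a/N.
P = 14/15 = 14/15

Answer: 14/15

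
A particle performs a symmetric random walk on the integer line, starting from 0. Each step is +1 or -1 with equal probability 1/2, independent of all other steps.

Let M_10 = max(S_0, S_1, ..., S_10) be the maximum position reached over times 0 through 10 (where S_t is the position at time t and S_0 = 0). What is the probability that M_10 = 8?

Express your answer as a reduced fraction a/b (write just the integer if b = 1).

Let M_10 = max(S_0,...,S_10). Use the reflection principle: for j ≥ 1, #{paths with M_10 ≥ j} = #{S_10 ≥ j} + #{S_10 ≥ j+1}.
By reflection, #{M_10 ≥ 8} = #{S_10 ≥ 8} + #{S_10 ≥ 9} = 11 + 1 = 12.
#{M_10 ≥ 9} = #{S_10 ≥ 9} + #{S_10 ≥ 10} = 1 + 1 = 2.
#{M_10 = 8} = 12 - 2 = 10.
P(M_10 = 8) = 10/1024 = 5/512

Answer: 5/512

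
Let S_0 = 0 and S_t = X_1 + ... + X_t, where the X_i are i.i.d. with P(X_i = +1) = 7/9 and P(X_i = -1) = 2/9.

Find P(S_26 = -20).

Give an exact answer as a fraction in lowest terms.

To reach position -20 after 26 steps: need 3 steps of +1 and 23 steps of -1.
Number of such sequences: C(26,3) = 2600
Each has probability (7/9)^3 · (2/9)^23 = 2877292544/6461081889226673298932241
P = 2600 · 2877292544/6461081889226673298932241 = 7480960614400/6461081889226673298932241

Answer: 7480960614400/6461081889226673298932241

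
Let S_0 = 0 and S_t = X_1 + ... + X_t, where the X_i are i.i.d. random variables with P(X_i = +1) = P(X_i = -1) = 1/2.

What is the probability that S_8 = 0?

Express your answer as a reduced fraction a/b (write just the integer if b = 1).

To return to 0 after 8 steps: need exactly 4 steps of +1 and 4 of -1.
Favorable paths: C(8,4) = 70
Total paths: 2^8 = 256
P = 70/256 = 35/128

Answer: 35/128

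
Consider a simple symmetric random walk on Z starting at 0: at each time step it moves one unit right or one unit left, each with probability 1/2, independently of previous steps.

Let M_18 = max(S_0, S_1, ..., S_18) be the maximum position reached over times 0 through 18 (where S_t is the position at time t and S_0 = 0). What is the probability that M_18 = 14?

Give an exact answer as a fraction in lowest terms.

Answer: 153/262144

Derivation:
Let M_18 = max(S_0,...,S_18). Use the reflection principle: for j ≥ 1, #{paths with M_18 ≥ j} = #{S_18 ≥ j} + #{S_18 ≥ j+1}.
By reflection, #{M_18 ≥ 14} = #{S_18 ≥ 14} + #{S_18 ≥ 15} = 172 + 19 = 191.
#{M_18 ≥ 15} = #{S_18 ≥ 15} + #{S_18 ≥ 16} = 19 + 19 = 38.
#{M_18 = 14} = 191 - 38 = 153.
P(M_18 = 14) = 153/262144 = 153/262144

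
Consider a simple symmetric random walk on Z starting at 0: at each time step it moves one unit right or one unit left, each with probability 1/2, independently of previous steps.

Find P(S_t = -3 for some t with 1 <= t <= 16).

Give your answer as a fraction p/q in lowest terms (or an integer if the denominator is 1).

Count via complement. Let g(t,s) = #length-t paths at position s with S_1..S_t all ≠ -3.
g(t,s) = g(t-1,s-1) + g(t-1,s+1) for s ≠ -3; g(t,-3) = 0.
t=0: g(0,0)=1
t=1: g(1,-1)=1 g(1,1)=1
t=2: g(2,-2)=1 g(2,0)=2 g(2,2)=1
t=3: g(3,-1)=3 g(3,1)=3 g(3,3)=1
t=4: g(4,-2)=3 g(4,0)=6 g(4,2)=4 g(4,4)=1
t=5: g(5,-1)=9 g(5,1)=10 g(5,3)=5 g(5,5)=1
t=6: g(6,-2)=9 g(6,0)=19 g(6,2)=15 g(6,4)=6 g(6,6)=1
t=7: g(7,-1)=28 g(7,1)=34 g(7,3)=21 g(7,5)=7 g(7,7)=1
t=8: g(8,-2)=28 g(8,0)=62 g(8,2)=55 g(8,4)=28 g(8,6)=8 g(8,8)=1
t=9: g(9,-1)=90 g(9,1)=117 g(9,3)=83 g(9,5)=36 g(9,7)=9 g(9,9)=1
t=10: g(10,-2)=90 g(10,0)=207 g(10,2)=200 g(10,4)=119 g(10,6)=45 g(10,8)=10 g(10,10)=1
t=11: g(11,-1)=297 g(11,1)=407 g(11,3)=319 g(11,5)=164 g(11,7)=55 g(11,9)=11 g(11,11)=1
t=12: g(12,-2)=297 g(12,0)=704 g(12,2)=726 g(12,4)=483 g(12,6)=219 g(12,8)=66 g(12,10)=12 g(12,12)=1
t=13: g(13,-1)=1001 g(13,1)=1430 g(13,3)=1209 g(13,5)=702 g(13,7)=285 g(13,9)=78 g(13,11)=13 g(13,13)=1
t=14: g(14,-2)=1001 g(14,0)=2431 g(14,2)=2639 g(14,4)=1911 g(14,6)=987 g(14,8)=363 g(14,10)=91 g(14,12)=14 g(14,14)=1
t=15: g(15,-1)=3432 g(15,1)=5070 g(15,3)=4550 g(15,5)=2898 g(15,7)=1350 g(15,9)=454 g(15,11)=105 g(15,13)=15 g(15,15)=1
t=16: g(16,-2)=3432 g(16,0)=8502 g(16,2)=9620 g(16,4)=7448 g(16,6)=4248 g(16,8)=1804 g(16,10)=559 g(16,12)=120 g(16,14)=16 g(16,16)=1
Paths never hitting -3: Σ_s g(16,s) = 35750
Paths hitting -3: 2^16 - 35750 = 29786
P = 29786/65536 = 14893/32768

Answer: 14893/32768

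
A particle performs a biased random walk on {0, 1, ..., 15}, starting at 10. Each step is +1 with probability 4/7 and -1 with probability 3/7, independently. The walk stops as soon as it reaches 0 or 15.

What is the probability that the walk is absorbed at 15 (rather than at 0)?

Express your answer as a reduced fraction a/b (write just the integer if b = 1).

Biased walk: p = 4/7, q = 3/7, r = q/p = 3/4
Gambler's ruin: P(hit 15 before 0 | start at 10) = (1 - r^a)/(1 - r^N)
r^10 = 59049/1048576; r^15 = 14348907/1073741824
P = (1 - 59049/1048576) / (1 - 14348907/1073741824) = 989527/1048576 / 1059392917/1073741824 = 1297408/1356457

Answer: 1297408/1356457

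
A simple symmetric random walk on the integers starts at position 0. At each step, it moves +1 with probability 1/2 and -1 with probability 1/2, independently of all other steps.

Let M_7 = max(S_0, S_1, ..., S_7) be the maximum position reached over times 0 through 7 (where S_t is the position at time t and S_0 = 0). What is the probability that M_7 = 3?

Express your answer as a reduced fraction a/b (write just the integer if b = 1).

Answer: 21/128

Derivation:
Let M_7 = max(S_0,...,S_7). Use the reflection principle: for j ≥ 1, #{paths with M_7 ≥ j} = #{S_7 ≥ j} + #{S_7 ≥ j+1}.
By reflection, #{M_7 ≥ 3} = #{S_7 ≥ 3} + #{S_7 ≥ 4} = 29 + 8 = 37.
#{M_7 ≥ 4} = #{S_7 ≥ 4} + #{S_7 ≥ 5} = 8 + 8 = 16.
#{M_7 = 3} = 37 - 16 = 21.
P(M_7 = 3) = 21/128 = 21/128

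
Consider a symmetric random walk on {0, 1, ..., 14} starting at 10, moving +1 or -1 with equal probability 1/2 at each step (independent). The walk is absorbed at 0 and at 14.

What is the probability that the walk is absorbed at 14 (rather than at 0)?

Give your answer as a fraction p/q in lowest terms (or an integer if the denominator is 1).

Symmetric walk (p = 1/2): the harmonic-function argument gives P(hit 14 before 0 | start at 10) = a/N.
P = 10/14 = 5/7

Answer: 5/7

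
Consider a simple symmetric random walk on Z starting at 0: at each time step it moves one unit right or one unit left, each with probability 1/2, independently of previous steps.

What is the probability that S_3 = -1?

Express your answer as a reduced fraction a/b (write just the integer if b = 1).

To reach position -1 after 3 steps: need 1 step of +1 and 2 of -1.
Favorable paths: C(3,1) = 3
Total paths: 2^3 = 8
P = 3/8 = 3/8

Answer: 3/8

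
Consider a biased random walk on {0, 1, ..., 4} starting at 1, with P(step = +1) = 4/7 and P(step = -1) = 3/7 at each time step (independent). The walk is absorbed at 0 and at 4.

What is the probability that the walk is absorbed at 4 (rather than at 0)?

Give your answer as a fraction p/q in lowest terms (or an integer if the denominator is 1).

Biased walk: p = 4/7, q = 3/7, r = q/p = 3/4
Gambler's ruin: P(hit 4 before 0 | start at 1) = (1 - r^a)/(1 - r^N)
r^1 = 3/4; r^4 = 81/256
P = (1 - 3/4) / (1 - 81/256) = 1/4 / 175/256 = 64/175

Answer: 64/175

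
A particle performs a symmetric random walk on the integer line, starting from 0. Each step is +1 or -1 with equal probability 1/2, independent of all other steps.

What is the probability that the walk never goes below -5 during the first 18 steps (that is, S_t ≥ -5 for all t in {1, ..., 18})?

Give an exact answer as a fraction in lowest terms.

Let f(t,s) = #length-t paths at position s with S_1..S_t all ≥ -5.
f(t,s) = f(t-1,s-1) + f(t-1,s+1) for s ≥ -5; f(t,s) = 0 for s < -5.
t=0: f(0,0)=1
t=1: f(1,-1)=1 f(1,1)=1
t=2: f(2,-2)=1 f(2,0)=2 f(2,2)=1
t=3: f(3,-3)=1 f(3,-1)=3 f(3,1)=3 f(3,3)=1
t=4: f(4,-4)=1 f(4,-2)=4 f(4,0)=6 f(4,2)=4 f(4,4)=1
t=5: f(5,-5)=1 f(5,-3)=5 f(5,-1)=10 f(5,1)=10 f(5,3)=5 f(5,5)=1
t=6: f(6,-4)=6 f(6,-2)=15 f(6,0)=20 f(6,2)=15 f(6,4)=6 f(6,6)=1
t=7: f(7,-5)=6 f(7,-3)=21 f(7,-1)=35 f(7,1)=35 f(7,3)=21 f(7,5)=7 f(7,7)=1
t=8: f(8,-4)=27 f(8,-2)=56 f(8,0)=70 f(8,2)=56 f(8,4)=28 f(8,6)=8 f(8,8)=1
t=9: f(9,-5)=27 f(9,-3)=83 f(9,-1)=126 f(9,1)=126 f(9,3)=84 f(9,5)=36 f(9,7)=9 f(9,9)=1
t=10: f(10,-4)=110 f(10,-2)=209 f(10,0)=252 f(10,2)=210 f(10,4)=120 f(10,6)=45 f(10,8)=10 f(10,10)=1
t=11: f(11,-5)=110 f(11,-3)=319 f(11,-1)=461 f(11,1)=462 f(11,3)=330 f(11,5)=165 f(11,7)=55 f(11,9)=11 f(11,11)=1
t=12: f(12,-4)=429 f(12,-2)=780 f(12,0)=923 f(12,2)=792 f(12,4)=495 f(12,6)=220 f(12,8)=66 f(12,10)=12 f(12,12)=1
t=13: f(13,-5)=429 f(13,-3)=1209 f(13,-1)=1703 f(13,1)=1715 f(13,3)=1287 f(13,5)=715 f(13,7)=286 f(13,9)=78 f(13,11)=13 f(13,13)=1
t=14: f(14,-4)=1638 f(14,-2)=2912 f(14,0)=3418 f(14,2)=3002 f(14,4)=2002 f(14,6)=1001 f(14,8)=364 f(14,10)=91 f(14,12)=14 f(14,14)=1
t=15: f(15,-5)=1638 f(15,-3)=4550 f(15,-1)=6330 f(15,1)=6420 f(15,3)=5004 f(15,5)=3003 f(15,7)=1365 f(15,9)=455 f(15,11)=105 f(15,13)=15 f(15,15)=1
t=16: f(16,-4)=6188 f(16,-2)=10880 f(16,0)=12750 f(16,2)=11424 f(16,4)=8007 f(16,6)=4368 f(16,8)=1820 f(16,10)=560 f(16,12)=120 f(16,14)=16 f(16,16)=1
t=17: f(17,-5)=6188 f(17,-3)=17068 f(17,-1)=23630 f(17,1)=24174 f(17,3)=19431 f(17,5)=12375 f(17,7)=6188 f(17,9)=2380 f(17,11)=680 f(17,13)=136 f(17,15)=17 f(17,17)=1
t=18: f(18,-4)=23256 f(18,-2)=40698 f(18,0)=47804 f(18,2)=43605 f(18,4)=31806 f(18,6)=18563 f(18,8)=8568 f(18,10)=3060 f(18,12)=816 f(18,14)=153 f(18,16)=18 f(18,18)=1
Σ_s f(18,s) = 218348
P = 218348/262144 = 54587/65536

Answer: 54587/65536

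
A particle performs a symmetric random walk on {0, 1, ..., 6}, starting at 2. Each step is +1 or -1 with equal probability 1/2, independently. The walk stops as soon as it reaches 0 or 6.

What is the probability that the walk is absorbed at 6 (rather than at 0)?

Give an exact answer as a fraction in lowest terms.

Symmetric walk (p = 1/2): the harmonic-function argument gives P(hit 6 before 0 | start at 2) = a/N.
P = 2/6 = 1/3

Answer: 1/3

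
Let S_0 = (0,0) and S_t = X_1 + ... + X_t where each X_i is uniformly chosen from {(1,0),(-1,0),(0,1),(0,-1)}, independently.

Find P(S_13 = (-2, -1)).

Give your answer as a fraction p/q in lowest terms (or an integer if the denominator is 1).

Answer: 552123/16777216

Derivation:
Let h be the number of horizontal steps (so 13-h are vertical). To end at (-2,-1) need (h-2)/2 right-steps and ((13-h)-1)/2 up-steps.
Sum over h with 2 ≤ h ≤ 12, h ≡ 0 (mod 2), 13-h ≡ 1 (mod 2):
h=2: C(13,2)·C(2,0)·C(11,5) = 78·1·462 = 36036
h=4: C(13,4)·C(4,1)·C(9,4) = 715·4·126 = 360360
h=6: C(13,6)·C(6,2)·C(7,3) = 1716·15·35 = 900900
h=8: C(13,8)·C(8,3)·C(5,2) = 1287·56·10 = 720720
h=10: C(13,10)·C(10,4)·C(3,1) = 286·210·3 = 180180
h=12: C(13,12)·C(12,5)·C(1,0) = 13·792·1 = 10296
Total favorable: 2208492
Total paths: 4^13 = 67108864
P = 2208492/67108864 = 552123/16777216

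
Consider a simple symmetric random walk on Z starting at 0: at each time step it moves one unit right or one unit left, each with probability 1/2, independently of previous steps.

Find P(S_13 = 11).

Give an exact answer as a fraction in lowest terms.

To reach position 11 after 13 steps: need 12 steps of +1 and 1 of -1.
Favorable paths: C(13,12) = 13
Total paths: 2^13 = 8192
P = 13/8192 = 13/8192

Answer: 13/8192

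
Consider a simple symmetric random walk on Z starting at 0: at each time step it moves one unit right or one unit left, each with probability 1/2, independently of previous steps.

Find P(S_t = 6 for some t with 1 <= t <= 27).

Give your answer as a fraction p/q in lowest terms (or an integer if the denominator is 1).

Count via complement. Let g(t,s) = #length-t paths at position s with S_1..S_t all ≠ 6.
g(t,s) = g(t-1,s-1) + g(t-1,s+1) for s ≠ 6; g(t,6) = 0.
t=0: g(0,0)=1
t=1: g(1,-1)=1 g(1,1)=1
t=2: g(2,-2)=1 g(2,0)=2 g(2,2)=1
t=3: g(3,-3)=1 g(3,-1)=3 g(3,1)=3 g(3,3)=1
t=4: g(4,-4)=1 g(4,-2)=4 g(4,0)=6 g(4,2)=4 g(4,4)=1
t=5: g(5,-5)=1 g(5,-3)=5 g(5,-1)=10 g(5,1)=10 g(5,3)=5 g(5,5)=1
t=6: g(6,-6)=1 g(6,-4)=6 g(6,-2)=15 g(6,0)=20 g(6,2)=15 g(6,4)=6
t=7: g(7,-7)=1 g(7,-5)=7 g(7,-3)=21 g(7,-1)=35 g(7,1)=35 g(7,3)=21 g(7,5)=6
t=8: g(8,-8)=1 g(8,-6)=8 g(8,-4)=28 g(8,-2)=56 g(8,0)=70 g(8,2)=56 g(8,4)=27
t=9: g(9,-9)=1 g(9,-7)=9 g(9,-5)=36 g(9,-3)=84 g(9,-1)=126 g(9,1)=126 g(9,3)=83 g(9,5)=27
t=10: g(10,-10)=1 g(10,-8)=10 g(10,-6)=45 g(10,-4)=120 g(10,-2)=210 g(10,0)=252 g(10,2)=209 g(10,4)=110
t=11: g(11,-11)=1 g(11,-9)=11 g(11,-7)=55 g(11,-5)=165 g(11,-3)=330 g(11,-1)=462 g(11,1)=461 g(11,3)=319 g(11,5)=110
t=12: g(12,-12)=1 g(12,-10)=12 g(12,-8)=66 g(12,-6)=220 g(12,-4)=495 g(12,-2)=792 g(12,0)=923 g(12,2)=780 g(12,4)=429
t=13: g(13,-13)=1 g(13,-11)=13 g(13,-9)=78 g(13,-7)=286 g(13,-5)=715 g(13,-3)=1287 g(13,-1)=1715 g(13,1)=1703 g(13,3)=1209 g(13,5)=429
t=14: g(14,-14)=1 g(14,-12)=14 g(14,-10)=91 g(14,-8)=364 g(14,-6)=1001 g(14,-4)=2002 g(14,-2)=3002 g(14,0)=3418 g(14,2)=2912 g(14,4)=1638
t=15: g(15,-15)=1 g(15,-13)=15 g(15,-11)=105 g(15,-9)=455 g(15,-7)=1365 g(15,-5)=3003 g(15,-3)=5004 g(15,-1)=6420 g(15,1)=6330 g(15,3)=4550 g(15,5)=1638
t=16: g(16,-16)=1 g(16,-14)=16 g(16,-12)=120 g(16,-10)=560 g(16,-8)=1820 g(16,-6)=4368 g(16,-4)=8007 g(16,-2)=11424 g(16,0)=12750 g(16,2)=10880 g(16,4)=6188
t=17: g(17,-17)=1 g(17,-15)=17 g(17,-13)=136 g(17,-11)=680 g(17,-9)=2380 g(17,-7)=6188 g(17,-5)=12375 g(17,-3)=19431 g(17,-1)=24174 g(17,1)=23630 g(17,3)=17068 g(17,5)=6188
t=18: g(18,-18)=1 g(18,-16)=18 g(18,-14)=153 g(18,-12)=816 g(18,-10)=3060 g(18,-8)=8568 g(18,-6)=18563 g(18,-4)=31806 g(18,-2)=43605 g(18,0)=47804 g(18,2)=40698 g(18,4)=23256
t=19: g(19,-19)=1 g(19,-17)=19 g(19,-15)=171 g(19,-13)=969 g(19,-11)=3876 g(19,-9)=11628 g(19,-7)=27131 g(19,-5)=50369 g(19,-3)=75411 g(19,-1)=91409 g(19,1)=88502 g(19,3)=63954 g(19,5)=23256
t=20: g(20,-20)=1 g(20,-18)=20 g(20,-16)=190 g(20,-14)=1140 g(20,-12)=4845 g(20,-10)=15504 g(20,-8)=38759 g(20,-6)=77500 g(20,-4)=125780 g(20,-2)=166820 g(20,0)=179911 g(20,2)=152456 g(20,4)=87210
t=21: g(21,-21)=1 g(21,-19)=21 g(21,-17)=210 g(21,-15)=1330 g(21,-13)=5985 g(21,-11)=20349 g(21,-9)=54263 g(21,-7)=116259 g(21,-5)=203280 g(21,-3)=292600 g(21,-1)=346731 g(21,1)=332367 g(21,3)=239666 g(21,5)=87210
t=22: g(22,-22)=1 g(22,-20)=22 g(22,-18)=231 g(22,-16)=1540 g(22,-14)=7315 g(22,-12)=26334 g(22,-10)=74612 g(22,-8)=170522 g(22,-6)=319539 g(22,-4)=495880 g(22,-2)=639331 g(22,0)=679098 g(22,2)=572033 g(22,4)=326876
t=23: g(23,-23)=1 g(23,-21)=23 g(23,-19)=253 g(23,-17)=1771 g(23,-15)=8855 g(23,-13)=33649 g(23,-11)=100946 g(23,-9)=245134 g(23,-7)=490061 g(23,-5)=815419 g(23,-3)=1135211 g(23,-1)=1318429 g(23,1)=1251131 g(23,3)=898909 g(23,5)=326876
t=24: g(24,-24)=1 g(24,-22)=24 g(24,-20)=276 g(24,-18)=2024 g(24,-16)=10626 g(24,-14)=42504 g(24,-12)=134595 g(24,-10)=346080 g(24,-8)=735195 g(24,-6)=1305480 g(24,-4)=1950630 g(24,-2)=2453640 g(24,0)=2569560 g(24,2)=2150040 g(24,4)=1225785
t=25: g(25,-25)=1 g(25,-23)=25 g(25,-21)=300 g(25,-19)=2300 g(25,-17)=12650 g(25,-15)=53130 g(25,-13)=177099 g(25,-11)=480675 g(25,-9)=1081275 g(25,-7)=2040675 g(25,-5)=3256110 g(25,-3)=4404270 g(25,-1)=5023200 g(25,1)=4719600 g(25,3)=3375825 g(25,5)=1225785
t=26: g(26,-26)=1 g(26,-24)=26 g(26,-22)=325 g(26,-20)=2600 g(26,-18)=14950 g(26,-16)=65780 g(26,-14)=230229 g(26,-12)=657774 g(26,-10)=1561950 g(26,-8)=3121950 g(26,-6)=5296785 g(26,-4)=7660380 g(26,-2)=9427470 g(26,0)=9742800 g(26,2)=8095425 g(26,4)=4601610
t=27: g(27,-27)=1 g(27,-25)=27 g(27,-23)=351 g(27,-21)=2925 g(27,-19)=17550 g(27,-17)=80730 g(27,-15)=296009 g(27,-13)=888003 g(27,-11)=2219724 g(27,-9)=4683900 g(27,-7)=8418735 g(27,-5)=12957165 g(27,-3)=17087850 g(27,-1)=19170270 g(27,1)=17838225 g(27,3)=12697035 g(27,5)=4601610
Paths never hitting 6: Σ_s g(27,s) = 100960110
Paths hitting 6: 2^27 - 100960110 = 33257618
P = 33257618/134217728 = 16628809/67108864

Answer: 16628809/67108864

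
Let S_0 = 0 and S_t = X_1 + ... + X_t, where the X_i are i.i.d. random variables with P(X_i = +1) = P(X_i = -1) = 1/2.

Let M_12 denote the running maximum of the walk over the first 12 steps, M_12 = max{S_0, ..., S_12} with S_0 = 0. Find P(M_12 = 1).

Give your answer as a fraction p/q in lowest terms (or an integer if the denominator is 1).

Answer: 99/512

Derivation:
Let M_12 = max(S_0,...,S_12). Use the reflection principle: for j ≥ 1, #{paths with M_12 ≥ j} = #{S_12 ≥ j} + #{S_12 ≥ j+1}.
By reflection, #{M_12 ≥ 1} = #{S_12 ≥ 1} + #{S_12 ≥ 2} = 1586 + 1586 = 3172.
#{M_12 ≥ 2} = #{S_12 ≥ 2} + #{S_12 ≥ 3} = 1586 + 794 = 2380.
#{M_12 = 1} = 3172 - 2380 = 792.
P(M_12 = 1) = 792/4096 = 99/512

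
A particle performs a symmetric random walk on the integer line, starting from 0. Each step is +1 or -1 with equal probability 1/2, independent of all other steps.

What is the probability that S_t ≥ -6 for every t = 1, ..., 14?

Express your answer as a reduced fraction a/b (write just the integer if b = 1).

Let f(t,s) = #length-t paths at position s with S_1..S_t all ≥ -6.
f(t,s) = f(t-1,s-1) + f(t-1,s+1) for s ≥ -6; f(t,s) = 0 for s < -6.
t=0: f(0,0)=1
t=1: f(1,-1)=1 f(1,1)=1
t=2: f(2,-2)=1 f(2,0)=2 f(2,2)=1
t=3: f(3,-3)=1 f(3,-1)=3 f(3,1)=3 f(3,3)=1
t=4: f(4,-4)=1 f(4,-2)=4 f(4,0)=6 f(4,2)=4 f(4,4)=1
t=5: f(5,-5)=1 f(5,-3)=5 f(5,-1)=10 f(5,1)=10 f(5,3)=5 f(5,5)=1
t=6: f(6,-6)=1 f(6,-4)=6 f(6,-2)=15 f(6,0)=20 f(6,2)=15 f(6,4)=6 f(6,6)=1
t=7: f(7,-5)=7 f(7,-3)=21 f(7,-1)=35 f(7,1)=35 f(7,3)=21 f(7,5)=7 f(7,7)=1
t=8: f(8,-6)=7 f(8,-4)=28 f(8,-2)=56 f(8,0)=70 f(8,2)=56 f(8,4)=28 f(8,6)=8 f(8,8)=1
t=9: f(9,-5)=35 f(9,-3)=84 f(9,-1)=126 f(9,1)=126 f(9,3)=84 f(9,5)=36 f(9,7)=9 f(9,9)=1
t=10: f(10,-6)=35 f(10,-4)=119 f(10,-2)=210 f(10,0)=252 f(10,2)=210 f(10,4)=120 f(10,6)=45 f(10,8)=10 f(10,10)=1
t=11: f(11,-5)=154 f(11,-3)=329 f(11,-1)=462 f(11,1)=462 f(11,3)=330 f(11,5)=165 f(11,7)=55 f(11,9)=11 f(11,11)=1
t=12: f(12,-6)=154 f(12,-4)=483 f(12,-2)=791 f(12,0)=924 f(12,2)=792 f(12,4)=495 f(12,6)=220 f(12,8)=66 f(12,10)=12 f(12,12)=1
t=13: f(13,-5)=637 f(13,-3)=1274 f(13,-1)=1715 f(13,1)=1716 f(13,3)=1287 f(13,5)=715 f(13,7)=286 f(13,9)=78 f(13,11)=13 f(13,13)=1
t=14: f(14,-6)=637 f(14,-4)=1911 f(14,-2)=2989 f(14,0)=3431 f(14,2)=3003 f(14,4)=2002 f(14,6)=1001 f(14,8)=364 f(14,10)=91 f(14,12)=14 f(14,14)=1
Σ_s f(14,s) = 15444
P = 15444/16384 = 3861/4096

Answer: 3861/4096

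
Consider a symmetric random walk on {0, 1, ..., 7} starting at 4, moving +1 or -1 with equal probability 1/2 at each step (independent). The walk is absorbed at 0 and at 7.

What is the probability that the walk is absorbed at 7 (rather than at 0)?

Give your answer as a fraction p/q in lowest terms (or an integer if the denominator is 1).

Symmetric walk (p = 1/2): the harmonic-function argument gives P(hit 7 before 0 | start at 4) = a/N.
P = 4/7 = 4/7

Answer: 4/7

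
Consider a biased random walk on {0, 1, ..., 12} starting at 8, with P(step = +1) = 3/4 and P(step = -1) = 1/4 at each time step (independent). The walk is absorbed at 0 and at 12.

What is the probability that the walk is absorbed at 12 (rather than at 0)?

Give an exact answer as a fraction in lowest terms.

Answer: 6642/6643

Derivation:
Biased walk: p = 3/4, q = 1/4, r = q/p = 1/3
Gambler's ruin: P(hit 12 before 0 | start at 8) = (1 - r^a)/(1 - r^N)
r^8 = 1/6561; r^12 = 1/531441
P = (1 - 1/6561) / (1 - 1/531441) = 6560/6561 / 531440/531441 = 6642/6643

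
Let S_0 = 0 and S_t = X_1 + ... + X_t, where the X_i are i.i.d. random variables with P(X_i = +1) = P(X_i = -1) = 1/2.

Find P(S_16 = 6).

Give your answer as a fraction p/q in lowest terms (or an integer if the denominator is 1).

Answer: 273/4096

Derivation:
To reach position 6 after 16 steps: need 11 steps of +1 and 5 of -1.
Favorable paths: C(16,11) = 4368
Total paths: 2^16 = 65536
P = 4368/65536 = 273/4096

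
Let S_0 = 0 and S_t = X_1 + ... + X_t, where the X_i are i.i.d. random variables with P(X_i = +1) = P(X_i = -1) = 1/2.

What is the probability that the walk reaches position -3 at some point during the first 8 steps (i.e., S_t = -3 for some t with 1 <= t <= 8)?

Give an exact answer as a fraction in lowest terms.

Answer: 37/128

Derivation:
Count via complement. Let g(t,s) = #length-t paths at position s with S_1..S_t all ≠ -3.
g(t,s) = g(t-1,s-1) + g(t-1,s+1) for s ≠ -3; g(t,-3) = 0.
t=0: g(0,0)=1
t=1: g(1,-1)=1 g(1,1)=1
t=2: g(2,-2)=1 g(2,0)=2 g(2,2)=1
t=3: g(3,-1)=3 g(3,1)=3 g(3,3)=1
t=4: g(4,-2)=3 g(4,0)=6 g(4,2)=4 g(4,4)=1
t=5: g(5,-1)=9 g(5,1)=10 g(5,3)=5 g(5,5)=1
t=6: g(6,-2)=9 g(6,0)=19 g(6,2)=15 g(6,4)=6 g(6,6)=1
t=7: g(7,-1)=28 g(7,1)=34 g(7,3)=21 g(7,5)=7 g(7,7)=1
t=8: g(8,-2)=28 g(8,0)=62 g(8,2)=55 g(8,4)=28 g(8,6)=8 g(8,8)=1
Paths never hitting -3: Σ_s g(8,s) = 182
Paths hitting -3: 2^8 - 182 = 74
P = 74/256 = 37/128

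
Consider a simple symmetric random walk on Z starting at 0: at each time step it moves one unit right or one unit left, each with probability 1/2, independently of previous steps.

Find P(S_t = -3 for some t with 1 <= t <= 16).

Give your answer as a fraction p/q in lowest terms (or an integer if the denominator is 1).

Answer: 14893/32768

Derivation:
Count via complement. Let g(t,s) = #length-t paths at position s with S_1..S_t all ≠ -3.
g(t,s) = g(t-1,s-1) + g(t-1,s+1) for s ≠ -3; g(t,-3) = 0.
t=0: g(0,0)=1
t=1: g(1,-1)=1 g(1,1)=1
t=2: g(2,-2)=1 g(2,0)=2 g(2,2)=1
t=3: g(3,-1)=3 g(3,1)=3 g(3,3)=1
t=4: g(4,-2)=3 g(4,0)=6 g(4,2)=4 g(4,4)=1
t=5: g(5,-1)=9 g(5,1)=10 g(5,3)=5 g(5,5)=1
t=6: g(6,-2)=9 g(6,0)=19 g(6,2)=15 g(6,4)=6 g(6,6)=1
t=7: g(7,-1)=28 g(7,1)=34 g(7,3)=21 g(7,5)=7 g(7,7)=1
t=8: g(8,-2)=28 g(8,0)=62 g(8,2)=55 g(8,4)=28 g(8,6)=8 g(8,8)=1
t=9: g(9,-1)=90 g(9,1)=117 g(9,3)=83 g(9,5)=36 g(9,7)=9 g(9,9)=1
t=10: g(10,-2)=90 g(10,0)=207 g(10,2)=200 g(10,4)=119 g(10,6)=45 g(10,8)=10 g(10,10)=1
t=11: g(11,-1)=297 g(11,1)=407 g(11,3)=319 g(11,5)=164 g(11,7)=55 g(11,9)=11 g(11,11)=1
t=12: g(12,-2)=297 g(12,0)=704 g(12,2)=726 g(12,4)=483 g(12,6)=219 g(12,8)=66 g(12,10)=12 g(12,12)=1
t=13: g(13,-1)=1001 g(13,1)=1430 g(13,3)=1209 g(13,5)=702 g(13,7)=285 g(13,9)=78 g(13,11)=13 g(13,13)=1
t=14: g(14,-2)=1001 g(14,0)=2431 g(14,2)=2639 g(14,4)=1911 g(14,6)=987 g(14,8)=363 g(14,10)=91 g(14,12)=14 g(14,14)=1
t=15: g(15,-1)=3432 g(15,1)=5070 g(15,3)=4550 g(15,5)=2898 g(15,7)=1350 g(15,9)=454 g(15,11)=105 g(15,13)=15 g(15,15)=1
t=16: g(16,-2)=3432 g(16,0)=8502 g(16,2)=9620 g(16,4)=7448 g(16,6)=4248 g(16,8)=1804 g(16,10)=559 g(16,12)=120 g(16,14)=16 g(16,16)=1
Paths never hitting -3: Σ_s g(16,s) = 35750
Paths hitting -3: 2^16 - 35750 = 29786
P = 29786/65536 = 14893/32768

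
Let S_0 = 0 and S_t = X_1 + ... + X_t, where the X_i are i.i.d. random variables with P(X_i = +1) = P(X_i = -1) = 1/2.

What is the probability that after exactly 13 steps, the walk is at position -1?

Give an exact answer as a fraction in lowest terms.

Answer: 429/2048

Derivation:
To reach position -1 after 13 steps: need 6 steps of +1 and 7 of -1.
Favorable paths: C(13,6) = 1716
Total paths: 2^13 = 8192
P = 1716/8192 = 429/2048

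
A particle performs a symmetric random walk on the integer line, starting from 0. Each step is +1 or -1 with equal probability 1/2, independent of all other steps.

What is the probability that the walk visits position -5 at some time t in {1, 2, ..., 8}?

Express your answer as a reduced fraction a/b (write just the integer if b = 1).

Answer: 9/128

Derivation:
Count via complement. Let g(t,s) = #length-t paths at position s with S_1..S_t all ≠ -5.
g(t,s) = g(t-1,s-1) + g(t-1,s+1) for s ≠ -5; g(t,-5) = 0.
t=0: g(0,0)=1
t=1: g(1,-1)=1 g(1,1)=1
t=2: g(2,-2)=1 g(2,0)=2 g(2,2)=1
t=3: g(3,-3)=1 g(3,-1)=3 g(3,1)=3 g(3,3)=1
t=4: g(4,-4)=1 g(4,-2)=4 g(4,0)=6 g(4,2)=4 g(4,4)=1
t=5: g(5,-3)=5 g(5,-1)=10 g(5,1)=10 g(5,3)=5 g(5,5)=1
t=6: g(6,-4)=5 g(6,-2)=15 g(6,0)=20 g(6,2)=15 g(6,4)=6 g(6,6)=1
t=7: g(7,-3)=20 g(7,-1)=35 g(7,1)=35 g(7,3)=21 g(7,5)=7 g(7,7)=1
t=8: g(8,-4)=20 g(8,-2)=55 g(8,0)=70 g(8,2)=56 g(8,4)=28 g(8,6)=8 g(8,8)=1
Paths never hitting -5: Σ_s g(8,s) = 238
Paths hitting -5: 2^8 - 238 = 18
P = 18/256 = 9/128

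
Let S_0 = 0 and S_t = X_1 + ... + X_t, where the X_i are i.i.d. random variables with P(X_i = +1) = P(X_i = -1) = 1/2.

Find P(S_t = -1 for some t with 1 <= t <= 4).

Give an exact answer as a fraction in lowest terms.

Answer: 5/8

Derivation:
Count via complement. Let g(t,s) = #length-t paths at position s with S_1..S_t all ≠ -1.
g(t,s) = g(t-1,s-1) + g(t-1,s+1) for s ≠ -1; g(t,-1) = 0.
t=0: g(0,0)=1
t=1: g(1,1)=1
t=2: g(2,0)=1 g(2,2)=1
t=3: g(3,1)=2 g(3,3)=1
t=4: g(4,0)=2 g(4,2)=3 g(4,4)=1
Paths never hitting -1: Σ_s g(4,s) = 6
Paths hitting -1: 2^4 - 6 = 10
P = 10/16 = 5/8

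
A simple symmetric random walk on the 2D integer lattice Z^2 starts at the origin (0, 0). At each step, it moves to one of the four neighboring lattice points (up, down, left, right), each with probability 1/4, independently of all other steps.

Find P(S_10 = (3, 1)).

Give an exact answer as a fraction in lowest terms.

Let h be the number of horizontal steps (so 10-h are vertical). To end at (3,1) need (h+3)/2 right-steps and ((10-h)+1)/2 up-steps.
Sum over h with 3 ≤ h ≤ 9, h ≡ 1 (mod 2), 10-h ≡ 1 (mod 2):
h=3: C(10,3)·C(3,3)·C(7,4) = 120·1·35 = 4200
h=5: C(10,5)·C(5,4)·C(5,3) = 252·5·10 = 12600
h=7: C(10,7)·C(7,5)·C(3,2) = 120·21·3 = 7560
h=9: C(10,9)·C(9,6)·C(1,1) = 10·84·1 = 840
Total favorable: 25200
Total paths: 4^10 = 1048576
P = 25200/1048576 = 1575/65536

Answer: 1575/65536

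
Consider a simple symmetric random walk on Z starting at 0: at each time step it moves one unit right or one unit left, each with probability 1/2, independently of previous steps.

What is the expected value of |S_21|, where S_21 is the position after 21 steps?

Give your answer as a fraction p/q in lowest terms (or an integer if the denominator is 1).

Answer: 969969/262144

Derivation:
S_21 takes values m ≡ 1 (mod 2) with |m| ≤ 21; P(S_21=m) = C(21,(21+m)/2)/2^21.
Total paths: 2^21 = 2097152
Distribution: P(S=-21)=1/2097152, P(S=-19)=21/2097152, P(S=-17)=210/2097152, P(S=-15)=1330/2097152, P(S=-13)=5985/2097152, P(S=-11)=20349/2097152, P(S=-9)=54264/2097152, P(S=-7)=116280/2097152, P(S=-5)=203490/2097152, P(S=-3)=293930/2097152, P(S=-1)=352716/2097152, P(S=1)=352716/2097152, P(S=3)=293930/2097152, P(S=5)=203490/2097152, P(S=7)=116280/2097152, P(S=9)=54264/2097152, P(S=11)=20349/2097152, P(S=13)=5985/2097152, P(S=15)=1330/2097152, P(S=17)=210/2097152, P(S=19)=21/2097152, P(S=21)=1/2097152
E[|S_21|] = Σ_m |m|·P(S_21=m) = 7759752/2097152 = 969969/262144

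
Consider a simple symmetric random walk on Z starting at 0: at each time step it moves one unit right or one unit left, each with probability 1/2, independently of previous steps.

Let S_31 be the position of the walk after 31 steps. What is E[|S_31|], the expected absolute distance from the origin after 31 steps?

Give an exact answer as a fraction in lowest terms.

S_31 takes values m ≡ 1 (mod 2) with |m| ≤ 31; P(S_31=m) = C(31,(31+m)/2)/2^31.
Total paths: 2^31 = 2147483648
Distribution: P(S=-31)=1/2147483648, P(S=-29)=31/2147483648, P(S=-27)=465/2147483648, P(S=-25)=4495/2147483648, P(S=-23)=31465/2147483648, P(S=-21)=169911/2147483648, P(S=-19)=736281/2147483648, P(S=-17)=2629575/2147483648, P(S=-15)=7888725/2147483648, P(S=-13)=20160075/2147483648, P(S=-11)=44352165/2147483648, P(S=-9)=84672315/2147483648, P(S=-7)=141120525/2147483648, P(S=-5)=206253075/2147483648, P(S=-3)=265182525/2147483648, P(S=-1)=300540195/2147483648, P(S=1)=300540195/2147483648, P(S=3)=265182525/2147483648, P(S=5)=206253075/2147483648, P(S=7)=141120525/2147483648, P(S=9)=84672315/2147483648, P(S=11)=44352165/2147483648, P(S=13)=20160075/2147483648, P(S=15)=7888725/2147483648, P(S=17)=2629575/2147483648, P(S=19)=736281/2147483648, P(S=21)=169911/2147483648, P(S=23)=31465/2147483648, P(S=25)=4495/2147483648, P(S=27)=465/2147483648, P(S=29)=31/2147483648, P(S=31)=1/2147483648
E[|S_31|] = Σ_m |m|·P(S_31=m) = 9617286240/2147483648 = 300540195/67108864

Answer: 300540195/67108864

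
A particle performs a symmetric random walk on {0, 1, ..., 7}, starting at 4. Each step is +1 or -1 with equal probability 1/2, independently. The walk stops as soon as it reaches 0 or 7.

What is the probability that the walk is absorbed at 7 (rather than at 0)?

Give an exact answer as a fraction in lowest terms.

Symmetric walk (p = 1/2): the harmonic-function argument gives P(hit 7 before 0 | start at 4) = a/N.
P = 4/7 = 4/7

Answer: 4/7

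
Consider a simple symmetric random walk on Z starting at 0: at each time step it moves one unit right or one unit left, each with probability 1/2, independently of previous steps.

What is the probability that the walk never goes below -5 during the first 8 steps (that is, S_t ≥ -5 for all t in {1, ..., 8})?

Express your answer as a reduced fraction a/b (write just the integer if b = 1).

Answer: 123/128

Derivation:
Let f(t,s) = #length-t paths at position s with S_1..S_t all ≥ -5.
f(t,s) = f(t-1,s-1) + f(t-1,s+1) for s ≥ -5; f(t,s) = 0 for s < -5.
t=0: f(0,0)=1
t=1: f(1,-1)=1 f(1,1)=1
t=2: f(2,-2)=1 f(2,0)=2 f(2,2)=1
t=3: f(3,-3)=1 f(3,-1)=3 f(3,1)=3 f(3,3)=1
t=4: f(4,-4)=1 f(4,-2)=4 f(4,0)=6 f(4,2)=4 f(4,4)=1
t=5: f(5,-5)=1 f(5,-3)=5 f(5,-1)=10 f(5,1)=10 f(5,3)=5 f(5,5)=1
t=6: f(6,-4)=6 f(6,-2)=15 f(6,0)=20 f(6,2)=15 f(6,4)=6 f(6,6)=1
t=7: f(7,-5)=6 f(7,-3)=21 f(7,-1)=35 f(7,1)=35 f(7,3)=21 f(7,5)=7 f(7,7)=1
t=8: f(8,-4)=27 f(8,-2)=56 f(8,0)=70 f(8,2)=56 f(8,4)=28 f(8,6)=8 f(8,8)=1
Σ_s f(8,s) = 246
P = 246/256 = 123/128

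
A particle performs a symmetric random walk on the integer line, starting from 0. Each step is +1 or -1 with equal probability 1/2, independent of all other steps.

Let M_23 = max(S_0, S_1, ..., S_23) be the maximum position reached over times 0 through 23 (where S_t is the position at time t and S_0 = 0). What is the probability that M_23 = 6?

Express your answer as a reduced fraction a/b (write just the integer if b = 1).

Let M_23 = max(S_0,...,S_23). Use the reflection principle: for j ≥ 1, #{paths with M_23 ≥ j} = #{S_23 ≥ j} + #{S_23 ≥ j+1}.
By reflection, #{M_23 ≥ 6} = #{S_23 ≥ 6} + #{S_23 ≥ 7} = 880970 + 880970 = 1761940.
#{M_23 ≥ 7} = #{S_23 ≥ 7} + #{S_23 ≥ 8} = 880970 + 390656 = 1271626.
#{M_23 = 6} = 1761940 - 1271626 = 490314.
P(M_23 = 6) = 490314/8388608 = 245157/4194304

Answer: 245157/4194304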